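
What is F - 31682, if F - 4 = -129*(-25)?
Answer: -28453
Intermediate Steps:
F = 3229 (F = 4 - 129*(-25) = 4 + 3225 = 3229)
F - 31682 = 3229 - 31682 = -28453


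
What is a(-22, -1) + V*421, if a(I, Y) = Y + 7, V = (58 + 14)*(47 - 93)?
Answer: -1394346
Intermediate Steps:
V = -3312 (V = 72*(-46) = -3312)
a(I, Y) = 7 + Y
a(-22, -1) + V*421 = (7 - 1) - 3312*421 = 6 - 1394352 = -1394346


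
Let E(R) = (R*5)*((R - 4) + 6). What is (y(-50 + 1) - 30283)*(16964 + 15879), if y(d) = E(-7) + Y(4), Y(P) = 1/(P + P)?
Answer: -7910663509/8 ≈ -9.8883e+8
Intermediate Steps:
E(R) = 5*R*(2 + R) (E(R) = (5*R)*((-4 + R) + 6) = (5*R)*(2 + R) = 5*R*(2 + R))
Y(P) = 1/(2*P)
y(d) = 1401/8 (y(d) = 5*(-7)*(2 - 7) + (½)/4 = 5*(-7)*(-5) + (½)*(¼) = 175 + ⅛ = 1401/8)
(y(-50 + 1) - 30283)*(16964 + 15879) = (1401/8 - 30283)*(16964 + 15879) = -240863/8*32843 = -7910663509/8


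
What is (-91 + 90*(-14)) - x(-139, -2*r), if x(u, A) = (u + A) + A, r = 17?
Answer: -1144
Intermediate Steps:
x(u, A) = u + 2*A (x(u, A) = (A + u) + A = u + 2*A)
(-91 + 90*(-14)) - x(-139, -2*r) = (-91 + 90*(-14)) - (-139 + 2*(-2*17)) = (-91 - 1260) - (-139 + 2*(-34)) = -1351 - (-139 - 68) = -1351 - 1*(-207) = -1351 + 207 = -1144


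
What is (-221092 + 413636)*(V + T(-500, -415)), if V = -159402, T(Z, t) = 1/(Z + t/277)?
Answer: -4263565159578208/138915 ≈ -3.0692e+10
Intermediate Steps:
T(Z, t) = 1/(Z + t/277) (T(Z, t) = 1/(Z + t*(1/277)) = 1/(Z + t/277))
(-221092 + 413636)*(V + T(-500, -415)) = (-221092 + 413636)*(-159402 + 277/(-415 + 277*(-500))) = 192544*(-159402 + 277/(-415 - 138500)) = 192544*(-159402 + 277/(-138915)) = 192544*(-159402 + 277*(-1/138915)) = 192544*(-159402 - 277/138915) = 192544*(-22143329107/138915) = -4263565159578208/138915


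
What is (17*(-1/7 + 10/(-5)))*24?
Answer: -6120/7 ≈ -874.29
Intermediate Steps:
(17*(-1/7 + 10/(-5)))*24 = (17*(-1*1/7 + 10*(-1/5)))*24 = (17*(-1/7 - 2))*24 = (17*(-15/7))*24 = -255/7*24 = -6120/7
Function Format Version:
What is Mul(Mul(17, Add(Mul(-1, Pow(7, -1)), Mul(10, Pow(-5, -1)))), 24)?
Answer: Rational(-6120, 7) ≈ -874.29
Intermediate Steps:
Mul(Mul(17, Add(Mul(-1, Pow(7, -1)), Mul(10, Pow(-5, -1)))), 24) = Mul(Mul(17, Add(Mul(-1, Rational(1, 7)), Mul(10, Rational(-1, 5)))), 24) = Mul(Mul(17, Add(Rational(-1, 7), -2)), 24) = Mul(Mul(17, Rational(-15, 7)), 24) = Mul(Rational(-255, 7), 24) = Rational(-6120, 7)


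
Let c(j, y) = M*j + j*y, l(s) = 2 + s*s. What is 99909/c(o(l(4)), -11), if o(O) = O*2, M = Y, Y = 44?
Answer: 11101/132 ≈ 84.099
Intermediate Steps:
l(s) = 2 + s**2
M = 44
o(O) = 2*O
c(j, y) = 44*j + j*y
99909/c(o(l(4)), -11) = 99909/(((2*(2 + 4**2))*(44 - 11))) = 99909/(((2*(2 + 16))*33)) = 99909/(((2*18)*33)) = 99909/((36*33)) = 99909/1188 = 99909*(1/1188) = 11101/132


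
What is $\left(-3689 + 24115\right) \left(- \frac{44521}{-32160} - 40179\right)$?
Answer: $- \frac{13196341071347}{16080} \approx -8.2067 \cdot 10^{8}$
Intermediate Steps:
$\left(-3689 + 24115\right) \left(- \frac{44521}{-32160} - 40179\right) = 20426 \left(\left(-44521\right) \left(- \frac{1}{32160}\right) - 40179\right) = 20426 \left(\frac{44521}{32160} - 40179\right) = 20426 \left(- \frac{1292112119}{32160}\right) = - \frac{13196341071347}{16080}$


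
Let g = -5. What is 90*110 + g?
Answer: 9895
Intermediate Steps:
90*110 + g = 90*110 - 5 = 9900 - 5 = 9895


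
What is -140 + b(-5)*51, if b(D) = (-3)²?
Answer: 319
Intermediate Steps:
b(D) = 9
-140 + b(-5)*51 = -140 + 9*51 = -140 + 459 = 319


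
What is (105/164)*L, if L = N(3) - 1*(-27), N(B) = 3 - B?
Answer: 2835/164 ≈ 17.287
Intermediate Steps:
L = 27 (L = (3 - 1*3) - 1*(-27) = (3 - 3) + 27 = 0 + 27 = 27)
(105/164)*L = (105/164)*27 = 2835/164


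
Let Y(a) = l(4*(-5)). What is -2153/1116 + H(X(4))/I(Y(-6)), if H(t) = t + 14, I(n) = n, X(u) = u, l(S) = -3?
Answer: -8849/1116 ≈ -7.9292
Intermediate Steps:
Y(a) = -3
H(t) = 14 + t
-2153/1116 + H(X(4))/I(Y(-6)) = -2153/1116 + (14 + 4)/(-3) = -2153*1/1116 + 18*(-1/3) = -2153/1116 - 6 = -8849/1116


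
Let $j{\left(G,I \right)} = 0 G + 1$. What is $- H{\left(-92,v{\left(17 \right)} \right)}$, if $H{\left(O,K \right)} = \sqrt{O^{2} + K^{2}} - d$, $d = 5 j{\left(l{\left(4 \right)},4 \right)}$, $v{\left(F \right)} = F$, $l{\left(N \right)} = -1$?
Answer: $5 - \sqrt{8753} \approx -88.557$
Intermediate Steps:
$j{\left(G,I \right)} = 1$ ($j{\left(G,I \right)} = 0 + 1 = 1$)
$d = 5$ ($d = 5 \cdot 1 = 5$)
$H{\left(O,K \right)} = -5 + \sqrt{K^{2} + O^{2}}$ ($H{\left(O,K \right)} = \sqrt{O^{2} + K^{2}} - 5 = \sqrt{K^{2} + O^{2}} - 5 = -5 + \sqrt{K^{2} + O^{2}}$)
$- H{\left(-92,v{\left(17 \right)} \right)} = - (-5 + \sqrt{17^{2} + \left(-92\right)^{2}}) = - (-5 + \sqrt{289 + 8464}) = - (-5 + \sqrt{8753}) = 5 - \sqrt{8753}$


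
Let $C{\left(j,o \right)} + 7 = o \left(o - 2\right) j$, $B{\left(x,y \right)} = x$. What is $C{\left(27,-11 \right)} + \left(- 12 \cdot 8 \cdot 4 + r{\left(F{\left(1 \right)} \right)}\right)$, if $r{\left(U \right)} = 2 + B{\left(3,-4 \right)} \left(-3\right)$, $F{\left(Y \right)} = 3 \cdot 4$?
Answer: $3463$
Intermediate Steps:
$F{\left(Y \right)} = 12$
$r{\left(U \right)} = -7$ ($r{\left(U \right)} = 2 + 3 \left(-3\right) = 2 - 9 = -7$)
$C{\left(j,o \right)} = -7 + j o \left(-2 + o\right)$ ($C{\left(j,o \right)} = -7 + o \left(o - 2\right) j = -7 + o \left(-2 + o\right) j = -7 + j o \left(-2 + o\right)$)
$C{\left(27,-11 \right)} + \left(- 12 \cdot 8 \cdot 4 + r{\left(F{\left(1 \right)} \right)}\right) = \left(-7 + 27 \left(-11\right)^{2} - 54 \left(-11\right)\right) - \left(7 + 12 \cdot 8 \cdot 4\right) = \left(-7 + 27 \cdot 121 + 594\right) - 391 = \left(-7 + 3267 + 594\right) - 391 = 3854 - 391 = 3463$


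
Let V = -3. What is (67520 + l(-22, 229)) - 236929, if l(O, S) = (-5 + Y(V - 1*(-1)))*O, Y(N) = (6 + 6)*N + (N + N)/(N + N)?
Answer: -168793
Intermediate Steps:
Y(N) = 1 + 12*N (Y(N) = 12*N + (2*N)/((2*N)) = 12*N + (2*N)*(1/(2*N)) = 12*N + 1 = 1 + 12*N)
l(O, S) = -28*O (l(O, S) = (-5 + (1 + 12*(-3 - 1*(-1))))*O = (-5 + (1 + 12*(-3 + 1)))*O = (-5 + (1 + 12*(-2)))*O = (-5 + (1 - 24))*O = (-5 - 23)*O = -28*O)
(67520 + l(-22, 229)) - 236929 = (67520 - 28*(-22)) - 236929 = (67520 + 616) - 236929 = 68136 - 236929 = -168793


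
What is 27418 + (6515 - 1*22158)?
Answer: 11775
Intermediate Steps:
27418 + (6515 - 1*22158) = 27418 + (6515 - 22158) = 27418 - 15643 = 11775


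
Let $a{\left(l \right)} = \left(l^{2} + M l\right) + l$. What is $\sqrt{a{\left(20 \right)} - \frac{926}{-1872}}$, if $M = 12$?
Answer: $\frac{\sqrt{16073798}}{156} \approx 25.7$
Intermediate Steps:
$a{\left(l \right)} = l^{2} + 13 l$ ($a{\left(l \right)} = \left(l^{2} + 12 l\right) + l = l^{2} + 13 l$)
$\sqrt{a{\left(20 \right)} - \frac{926}{-1872}} = \sqrt{20 \left(13 + 20\right) - \frac{926}{-1872}} = \sqrt{20 \cdot 33 - - \frac{463}{936}} = \sqrt{660 + \frac{463}{936}} = \sqrt{\frac{618223}{936}} = \frac{\sqrt{16073798}}{156}$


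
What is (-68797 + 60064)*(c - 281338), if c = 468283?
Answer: -1632590685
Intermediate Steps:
(-68797 + 60064)*(c - 281338) = (-68797 + 60064)*(468283 - 281338) = -8733*186945 = -1632590685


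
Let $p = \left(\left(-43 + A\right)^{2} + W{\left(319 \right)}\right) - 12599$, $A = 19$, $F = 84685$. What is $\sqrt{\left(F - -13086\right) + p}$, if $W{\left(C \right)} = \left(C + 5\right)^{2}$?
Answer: $2 \sqrt{47681} \approx 436.72$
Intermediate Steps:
$W{\left(C \right)} = \left(5 + C\right)^{2}$
$p = 92953$ ($p = \left(\left(-43 + 19\right)^{2} + \left(5 + 319\right)^{2}\right) - 12599 = \left(\left(-24\right)^{2} + 324^{2}\right) - 12599 = \left(576 + 104976\right) - 12599 = 105552 - 12599 = 92953$)
$\sqrt{\left(F - -13086\right) + p} = \sqrt{\left(84685 - -13086\right) + 92953} = \sqrt{\left(84685 + 13086\right) + 92953} = \sqrt{97771 + 92953} = \sqrt{190724} = 2 \sqrt{47681}$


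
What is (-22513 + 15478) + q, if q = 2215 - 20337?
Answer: -25157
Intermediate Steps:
q = -18122
(-22513 + 15478) + q = (-22513 + 15478) - 18122 = -7035 - 18122 = -25157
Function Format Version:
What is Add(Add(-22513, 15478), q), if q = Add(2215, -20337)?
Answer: -25157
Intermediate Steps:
q = -18122
Add(Add(-22513, 15478), q) = Add(Add(-22513, 15478), -18122) = Add(-7035, -18122) = -25157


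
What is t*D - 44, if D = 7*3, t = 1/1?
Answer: -23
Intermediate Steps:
t = 1
D = 21
t*D - 44 = 1*21 - 44 = 21 - 44 = -23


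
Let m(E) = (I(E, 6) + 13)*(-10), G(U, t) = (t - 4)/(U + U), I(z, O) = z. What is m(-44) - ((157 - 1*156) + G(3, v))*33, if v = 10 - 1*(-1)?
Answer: 477/2 ≈ 238.50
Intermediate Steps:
v = 11 (v = 10 + 1 = 11)
G(U, t) = (-4 + t)/(2*U) (G(U, t) = (-4 + t)/((2*U)) = (-4 + t)*(1/(2*U)) = (-4 + t)/(2*U))
m(E) = -130 - 10*E (m(E) = (E + 13)*(-10) = (13 + E)*(-10) = -130 - 10*E)
m(-44) - ((157 - 1*156) + G(3, v))*33 = (-130 - 10*(-44)) - ((157 - 1*156) + (½)*(-4 + 11)/3)*33 = (-130 + 440) - ((157 - 156) + (½)*(⅓)*7)*33 = 310 - (1 + 7/6)*33 = 310 - 13*33/6 = 310 - 1*143/2 = 310 - 143/2 = 477/2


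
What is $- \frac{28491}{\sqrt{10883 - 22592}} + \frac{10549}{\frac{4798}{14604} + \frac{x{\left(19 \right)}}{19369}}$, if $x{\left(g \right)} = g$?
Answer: $\frac{1491970788462}{46604969} + \frac{9497 i \sqrt{1301}}{1301} \approx 32013.0 + 263.3 i$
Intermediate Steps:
$- \frac{28491}{\sqrt{10883 - 22592}} + \frac{10549}{\frac{4798}{14604} + \frac{x{\left(19 \right)}}{19369}} = - \frac{28491}{\sqrt{10883 - 22592}} + \frac{10549}{\frac{4798}{14604} + \frac{19}{19369}} = - \frac{28491}{\sqrt{-11709}} + \frac{10549}{4798 \cdot \frac{1}{14604} + 19 \cdot \frac{1}{19369}} = - \frac{28491}{3 i \sqrt{1301}} + \frac{10549}{\frac{2399}{7302} + \frac{19}{19369}} = - 28491 \left(- \frac{i \sqrt{1301}}{3903}\right) + \frac{10549}{\frac{46604969}{141432438}} = \frac{9497 i \sqrt{1301}}{1301} + 10549 \cdot \frac{141432438}{46604969} = \frac{9497 i \sqrt{1301}}{1301} + \frac{1491970788462}{46604969} = \frac{1491970788462}{46604969} + \frac{9497 i \sqrt{1301}}{1301}$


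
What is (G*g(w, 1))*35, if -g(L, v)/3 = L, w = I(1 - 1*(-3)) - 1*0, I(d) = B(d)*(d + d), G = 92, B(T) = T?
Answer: -309120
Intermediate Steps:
I(d) = 2*d² (I(d) = d*(d + d) = d*(2*d) = 2*d²)
w = 32 (w = 2*(1 - 1*(-3))² - 1*0 = 2*(1 + 3)² + 0 = 2*4² + 0 = 2*16 + 0 = 32 + 0 = 32)
g(L, v) = -3*L
(G*g(w, 1))*35 = (92*(-3*32))*35 = (92*(-96))*35 = -8832*35 = -309120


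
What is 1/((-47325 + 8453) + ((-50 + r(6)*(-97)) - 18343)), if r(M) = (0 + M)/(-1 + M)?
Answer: -5/286907 ≈ -1.7427e-5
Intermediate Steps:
r(M) = M/(-1 + M)
1/((-47325 + 8453) + ((-50 + r(6)*(-97)) - 18343)) = 1/((-47325 + 8453) + ((-50 + (6/(-1 + 6))*(-97)) - 18343)) = 1/(-38872 + ((-50 + (6/5)*(-97)) - 18343)) = 1/(-38872 + ((-50 - 582/5) - 18343)) = 1/(-38872 + (-832/5 - 18343)) = 1/(-38872 - 92547/5) = 1/(-286907/5) = -5/286907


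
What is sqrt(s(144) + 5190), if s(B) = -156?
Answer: sqrt(5034) ≈ 70.951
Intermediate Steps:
sqrt(s(144) + 5190) = sqrt(-156 + 5190) = sqrt(5034)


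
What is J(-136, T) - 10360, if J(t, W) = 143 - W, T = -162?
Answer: -10055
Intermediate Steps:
J(-136, T) - 10360 = (143 - 1*(-162)) - 10360 = (143 + 162) - 10360 = 305 - 10360 = -10055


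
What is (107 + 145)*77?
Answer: 19404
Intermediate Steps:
(107 + 145)*77 = 252*77 = 19404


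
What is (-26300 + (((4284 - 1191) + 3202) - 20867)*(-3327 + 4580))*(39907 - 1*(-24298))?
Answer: -1173989452280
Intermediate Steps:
(-26300 + (((4284 - 1191) + 3202) - 20867)*(-3327 + 4580))*(39907 - 1*(-24298)) = (-26300 + ((3093 + 3202) - 20867)*1253)*(39907 + 24298) = (-26300 + (6295 - 20867)*1253)*64205 = (-26300 - 14572*1253)*64205 = (-26300 - 18258716)*64205 = -18285016*64205 = -1173989452280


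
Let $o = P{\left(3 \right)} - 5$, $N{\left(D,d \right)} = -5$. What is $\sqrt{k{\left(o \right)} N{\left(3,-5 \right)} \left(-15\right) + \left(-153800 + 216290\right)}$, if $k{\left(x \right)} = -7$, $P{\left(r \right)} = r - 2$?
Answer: $27 \sqrt{85} \approx 248.93$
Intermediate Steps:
$P{\left(r \right)} = -2 + r$
$o = -4$ ($o = \left(-2 + 3\right) - 5 = 1 - 5 = -4$)
$\sqrt{k{\left(o \right)} N{\left(3,-5 \right)} \left(-15\right) + \left(-153800 + 216290\right)} = \sqrt{\left(-7\right) \left(-5\right) \left(-15\right) + \left(-153800 + 216290\right)} = \sqrt{35 \left(-15\right) + 62490} = \sqrt{-525 + 62490} = \sqrt{61965} = 27 \sqrt{85}$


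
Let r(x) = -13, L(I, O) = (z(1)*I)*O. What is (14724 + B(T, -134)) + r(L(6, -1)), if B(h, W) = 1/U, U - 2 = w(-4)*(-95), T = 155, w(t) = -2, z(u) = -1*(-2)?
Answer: 2824513/192 ≈ 14711.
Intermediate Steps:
z(u) = 2
L(I, O) = 2*I*O (L(I, O) = (2*I)*O = 2*I*O)
U = 192 (U = 2 - 2*(-95) = 2 + 190 = 192)
B(h, W) = 1/192
(14724 + B(T, -134)) + r(L(6, -1)) = (14724 + 1/192) - 13 = 2827009/192 - 13 = 2824513/192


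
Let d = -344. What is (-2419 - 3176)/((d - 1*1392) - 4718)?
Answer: 5595/6454 ≈ 0.86690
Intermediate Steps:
(-2419 - 3176)/((d - 1*1392) - 4718) = (-2419 - 3176)/((-344 - 1*1392) - 4718) = -5595/((-344 - 1392) - 4718) = -5595/(-1736 - 4718) = -5595/(-6454) = -5595*(-1/6454) = 5595/6454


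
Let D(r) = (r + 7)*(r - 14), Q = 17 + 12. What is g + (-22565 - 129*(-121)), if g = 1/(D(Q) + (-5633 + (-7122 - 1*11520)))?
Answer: -165100661/23735 ≈ -6956.0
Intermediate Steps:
Q = 29
D(r) = (-14 + r)*(7 + r) (D(r) = (7 + r)*(-14 + r) = (-14 + r)*(7 + r))
g = -1/23735 (g = 1/((-98 + 29**2 - 7*29) + (-5633 + (-7122 - 1*11520))) = 1/((-98 + 841 - 203) + (-5633 + (-7122 - 11520))) = 1/(540 + (-5633 - 18642)) = 1/(540 - 24275) = 1/(-23735) = -1/23735 ≈ -4.2132e-5)
g + (-22565 - 129*(-121)) = -1/23735 + (-22565 - 129*(-121)) = -1/23735 + (-22565 - 1*(-15609)) = -1/23735 + (-22565 + 15609) = -1/23735 - 6956 = -165100661/23735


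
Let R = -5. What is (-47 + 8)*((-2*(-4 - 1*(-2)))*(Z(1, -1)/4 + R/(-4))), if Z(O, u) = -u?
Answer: -234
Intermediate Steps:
(-47 + 8)*((-2*(-4 - 1*(-2)))*(Z(1, -1)/4 + R/(-4))) = (-47 + 8)*((-2*(-4 - 1*(-2)))*(-1*(-1)/4 - 5/(-4))) = -39*(-2*(-4 + 2))*(1*(1/4) - 5*(-1/4)) = -39*(-2*(-2))*(1/4 + 5/4) = -156*3/2 = -39*6 = -234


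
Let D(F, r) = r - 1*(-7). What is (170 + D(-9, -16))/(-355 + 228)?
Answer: -161/127 ≈ -1.2677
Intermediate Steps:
D(F, r) = 7 + r (D(F, r) = r + 7 = 7 + r)
(170 + D(-9, -16))/(-355 + 228) = (170 + (7 - 16))/(-355 + 228) = (170 - 9)/(-127) = 161*(-1/127) = -161/127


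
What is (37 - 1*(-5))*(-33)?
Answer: -1386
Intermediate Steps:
(37 - 1*(-5))*(-33) = (37 + 5)*(-33) = 42*(-33) = -1386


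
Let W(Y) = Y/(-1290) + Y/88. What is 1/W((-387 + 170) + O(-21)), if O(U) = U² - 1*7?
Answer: 56760/130417 ≈ 0.43522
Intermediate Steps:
O(U) = -7 + U² (O(U) = U² - 7 = -7 + U²)
W(Y) = 601*Y/56760 (W(Y) = Y*(-1/1290) + Y*(1/88) = -Y/1290 + Y/88 = 601*Y/56760)
1/W((-387 + 170) + O(-21)) = 1/(601*((-387 + 170) + (-7 + (-21)²))/56760) = 1/(601*(-217 + (-7 + 441))/56760) = 1/(601*(-217 + 434)/56760) = 1/((601/56760)*217) = 1/(130417/56760) = 56760/130417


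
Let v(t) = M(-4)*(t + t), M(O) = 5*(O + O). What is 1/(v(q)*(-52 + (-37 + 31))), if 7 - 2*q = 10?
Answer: -1/6960 ≈ -0.00014368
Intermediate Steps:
q = -3/2 (q = 7/2 - ½*10 = 7/2 - 5 = -3/2 ≈ -1.5000)
M(O) = 10*O (M(O) = 5*(2*O) = 10*O)
v(t) = -80*t (v(t) = (10*(-4))*(t + t) = -80*t)
1/(v(q)*(-52 + (-37 + 31))) = 1/((-80*(-3/2))*(-52 + (-37 + 31))) = 1/(120*(-52 - 6)) = 1/(120*(-58)) = 1/(-6960) = -1/6960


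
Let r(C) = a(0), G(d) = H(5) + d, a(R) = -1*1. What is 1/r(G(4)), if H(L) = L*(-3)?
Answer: -1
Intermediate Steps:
H(L) = -3*L
a(R) = -1
G(d) = -15 + d (G(d) = -3*5 + d = -15 + d)
r(C) = -1
1/r(G(4)) = 1/(-1) = -1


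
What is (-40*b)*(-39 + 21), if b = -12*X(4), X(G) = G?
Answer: -34560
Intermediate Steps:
b = -48 (b = -12*4 = -48)
(-40*b)*(-39 + 21) = (-40*(-48))*(-39 + 21) = 1920*(-18) = -34560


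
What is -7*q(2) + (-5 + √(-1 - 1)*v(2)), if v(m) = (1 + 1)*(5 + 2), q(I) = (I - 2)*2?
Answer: -5 + 14*I*√2 ≈ -5.0 + 19.799*I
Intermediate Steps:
q(I) = -4 + 2*I (q(I) = (-2 + I)*2 = -4 + 2*I)
v(m) = 14 (v(m) = 2*7 = 14)
-7*q(2) + (-5 + √(-1 - 1)*v(2)) = -7*(-4 + 2*2) + (-5 + √(-1 - 1)*14) = -7*(-4 + 4) + (-5 + √(-2)*14) = -7*0 + (-5 + (I*√2)*14) = 0 + (-5 + 14*I*√2) = -5 + 14*I*√2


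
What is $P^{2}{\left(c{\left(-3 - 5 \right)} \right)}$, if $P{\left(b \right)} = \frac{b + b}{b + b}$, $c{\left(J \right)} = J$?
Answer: $1$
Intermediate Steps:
$P{\left(b \right)} = 1$ ($P{\left(b \right)} = \frac{2 b}{2 b} = 2 b \frac{1}{2 b} = 1$)
$P^{2}{\left(c{\left(-3 - 5 \right)} \right)} = 1^{2} = 1$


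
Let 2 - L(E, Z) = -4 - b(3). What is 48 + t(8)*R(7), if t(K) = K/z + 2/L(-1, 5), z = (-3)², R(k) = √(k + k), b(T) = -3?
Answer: 48 + 14*√14/9 ≈ 53.820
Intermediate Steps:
L(E, Z) = 3 (L(E, Z) = 2 - (-4 - 1*(-3)) = 2 - (-4 + 3) = 2 - 1*(-1) = 2 + 1 = 3)
R(k) = √2*√k (R(k) = √(2*k) = √2*√k)
z = 9
t(K) = ⅔ + K/9 (t(K) = K/9 + 2/3 = K*(⅑) + 2*(⅓) = K/9 + ⅔ = ⅔ + K/9)
48 + t(8)*R(7) = 48 + (⅔ + (⅑)*8)*(√2*√7) = 48 + (⅔ + 8/9)*√14 = 48 + 14*√14/9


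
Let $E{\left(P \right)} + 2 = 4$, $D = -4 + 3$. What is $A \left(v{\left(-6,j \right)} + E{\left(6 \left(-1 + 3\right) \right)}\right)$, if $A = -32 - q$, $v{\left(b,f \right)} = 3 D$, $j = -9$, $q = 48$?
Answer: $80$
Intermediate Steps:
$D = -1$
$E{\left(P \right)} = 2$ ($E{\left(P \right)} = -2 + 4 = 2$)
$v{\left(b,f \right)} = -3$ ($v{\left(b,f \right)} = 3 \left(-1\right) = -3$)
$A = -80$ ($A = -32 - 48 = -80$)
$A \left(v{\left(-6,j \right)} + E{\left(6 \left(-1 + 3\right) \right)}\right) = - 80 \left(-3 + 2\right) = \left(-80\right) \left(-1\right) = 80$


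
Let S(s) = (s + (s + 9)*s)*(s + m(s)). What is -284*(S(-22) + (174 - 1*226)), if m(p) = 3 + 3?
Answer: 1214384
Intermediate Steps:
m(p) = 6
S(s) = (6 + s)*(s + s*(9 + s)) (S(s) = (s + (s + 9)*s)*(s + 6) = (s + (9 + s)*s)*(6 + s) = (s + s*(9 + s))*(6 + s) = (6 + s)*(s + s*(9 + s)))
-284*(S(-22) + (174 - 1*226)) = -284*(-22*(60 + (-22)² + 16*(-22)) + (174 - 1*226)) = -284*(-22*(60 + 484 - 352) + (174 - 226)) = -284*(-22*192 - 52) = -284*(-4224 - 52) = -284*(-4276) = 1214384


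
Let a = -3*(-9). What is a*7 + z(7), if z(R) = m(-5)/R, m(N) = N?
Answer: 1318/7 ≈ 188.29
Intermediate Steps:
a = 27
z(R) = -5/R
a*7 + z(7) = 27*7 - 5/7 = 189 - 5*⅐ = 189 - 5/7 = 1318/7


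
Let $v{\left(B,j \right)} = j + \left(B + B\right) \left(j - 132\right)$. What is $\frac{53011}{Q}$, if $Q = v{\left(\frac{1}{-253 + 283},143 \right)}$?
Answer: $\frac{113595}{308} \approx 368.81$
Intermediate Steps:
$v{\left(B,j \right)} = j + 2 B \left(-132 + j\right)$
$Q = \frac{2156}{15}$ ($Q = 143 - \frac{264}{-253 + 283} + 2 \frac{1}{-253 + 283} \cdot 143 = 143 - \frac{264}{30} + 2 \cdot \frac{1}{30} \cdot 143 = 143 - \frac{44}{5} + 2 \cdot \frac{1}{30} \cdot 143 = 143 - \frac{44}{5} + \frac{143}{15} = \frac{2156}{15} \approx 143.73$)
$\frac{53011}{Q} = \frac{53011}{\frac{2156}{15}} = 53011 \cdot \frac{15}{2156} = \frac{113595}{308}$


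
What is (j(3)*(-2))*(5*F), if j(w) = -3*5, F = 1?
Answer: 150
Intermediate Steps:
j(w) = -15
(j(3)*(-2))*(5*F) = (-15*(-2))*(5*1) = 30*5 = 150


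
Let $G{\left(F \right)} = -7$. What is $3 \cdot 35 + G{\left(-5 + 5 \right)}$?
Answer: $98$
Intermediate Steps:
$3 \cdot 35 + G{\left(-5 + 5 \right)} = 3 \cdot 35 - 7 = 105 - 7 = 98$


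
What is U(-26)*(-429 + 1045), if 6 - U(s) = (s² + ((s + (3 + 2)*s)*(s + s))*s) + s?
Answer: 129525088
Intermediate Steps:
U(s) = 6 - s - s² - 12*s³ (U(s) = 6 - ((s² + ((s + (3 + 2)*s)*(s + s))*s) + s) = 6 - ((s² + ((s + 5*s)*(2*s))*s) + s) = 6 - ((s² + ((6*s)*(2*s))*s) + s) = 6 - ((s² + (12*s²)*s) + s) = 6 - ((s² + 12*s³) + s) = 6 - (s + s² + 12*s³) = 6 + (-s - s² - 12*s³) = 6 - s - s² - 12*s³)
U(-26)*(-429 + 1045) = (6 - 1*(-26) - 1*(-26)² - 12*(-26)³)*(-429 + 1045) = (6 + 26 - 1*676 - 12*(-17576))*616 = (6 + 26 - 676 + 210912)*616 = 210268*616 = 129525088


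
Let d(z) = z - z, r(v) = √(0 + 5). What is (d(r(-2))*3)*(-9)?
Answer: 0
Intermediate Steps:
r(v) = √5
d(z) = 0
(d(r(-2))*3)*(-9) = (0*3)*(-9) = 0*(-9) = 0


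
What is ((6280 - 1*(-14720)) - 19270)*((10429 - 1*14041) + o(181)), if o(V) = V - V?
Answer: -6248760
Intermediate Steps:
o(V) = 0
((6280 - 1*(-14720)) - 19270)*((10429 - 1*14041) + o(181)) = ((6280 - 1*(-14720)) - 19270)*((10429 - 1*14041) + 0) = ((6280 + 14720) - 19270)*((10429 - 14041) + 0) = (21000 - 19270)*(-3612 + 0) = 1730*(-3612) = -6248760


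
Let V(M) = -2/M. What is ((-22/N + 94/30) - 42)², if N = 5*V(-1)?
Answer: 379456/225 ≈ 1686.5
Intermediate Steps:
N = 10 (N = 5*(-2/(-1)) = 5*(-2*(-1)) = 5*2 = 10)
((-22/N + 94/30) - 42)² = ((-22/10 + 94/30) - 42)² = ((-22*⅒ + 94*(1/30)) - 42)² = ((-11/5 + 47/15) - 42)² = (14/15 - 42)² = (-616/15)² = 379456/225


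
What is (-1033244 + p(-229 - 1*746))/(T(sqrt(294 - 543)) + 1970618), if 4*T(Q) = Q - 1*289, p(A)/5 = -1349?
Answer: -16394767231974/31064404422869 + 2079978*I*sqrt(249)/31064404422869 ≈ -0.52777 + 1.0566e-6*I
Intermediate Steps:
p(A) = -6745 (p(A) = 5*(-1349) = -6745)
T(Q) = -289/4 + Q/4 (T(Q) = (Q - 1*289)/4 = (Q - 289)/4 = (-289 + Q)/4 = -289/4 + Q/4)
(-1033244 + p(-229 - 1*746))/(T(sqrt(294 - 543)) + 1970618) = (-1033244 - 6745)/((-289/4 + sqrt(294 - 543)/4) + 1970618) = -1039989/((-289/4 + sqrt(-249)/4) + 1970618) = -1039989/((-289/4 + (I*sqrt(249))/4) + 1970618) = -1039989/((-289/4 + I*sqrt(249)/4) + 1970618) = -1039989/(7882183/4 + I*sqrt(249)/4)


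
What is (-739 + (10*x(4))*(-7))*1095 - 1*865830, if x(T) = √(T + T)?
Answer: -1675035 - 153300*√2 ≈ -1.8918e+6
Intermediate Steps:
x(T) = √2*√T (x(T) = √(2*T) = √2*√T)
(-739 + (10*x(4))*(-7))*1095 - 1*865830 = (-739 + (10*(√2*√4))*(-7))*1095 - 1*865830 = (-739 + (10*(√2*2))*(-7))*1095 - 865830 = (-739 + (10*(2*√2))*(-7))*1095 - 865830 = (-739 + (20*√2)*(-7))*1095 - 865830 = (-739 - 140*√2)*1095 - 865830 = (-809205 - 153300*√2) - 865830 = -1675035 - 153300*√2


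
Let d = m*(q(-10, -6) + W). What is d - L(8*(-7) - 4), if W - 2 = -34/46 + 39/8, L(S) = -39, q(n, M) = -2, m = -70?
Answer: -23047/92 ≈ -250.51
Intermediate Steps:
W = 1129/184 (W = 2 + (-34/46 + 39/8) = 2 + (-34*1/46 + 39*(⅛)) = 2 + (-17/23 + 39/8) = 2 + 761/184 = 1129/184 ≈ 6.1359)
d = -26635/92 (d = -70*(-2 + 1129/184) = -70*761/184 = -26635/92 ≈ -289.51)
d - L(8*(-7) - 4) = -26635/92 - 1*(-39) = -26635/92 + 39 = -23047/92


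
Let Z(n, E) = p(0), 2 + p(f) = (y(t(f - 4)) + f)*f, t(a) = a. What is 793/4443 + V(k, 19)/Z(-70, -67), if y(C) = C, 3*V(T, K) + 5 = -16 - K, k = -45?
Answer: 30413/4443 ≈ 6.8451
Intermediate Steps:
V(T, K) = -7 - K/3 (V(T, K) = -5/3 + (-16 - K)/3 = -5/3 + (-16/3 - K/3) = -7 - K/3)
p(f) = -2 + f*(-4 + 2*f) (p(f) = -2 + ((f - 4) + f)*f = -2 + ((-4 + f) + f)*f = -2 + (-4 + 2*f)*f = -2 + f*(-4 + 2*f))
Z(n, E) = -2 (Z(n, E) = -2 + 0² + 0*(-4 + 0) = -2 + 0 + 0*(-4) = -2 + 0 + 0 = -2)
793/4443 + V(k, 19)/Z(-70, -67) = 793/4443 + (-7 - ⅓*19)/(-2) = 793*(1/4443) + (-7 - 19/3)*(-½) = 793/4443 - 40/3*(-½) = 793/4443 + 20/3 = 30413/4443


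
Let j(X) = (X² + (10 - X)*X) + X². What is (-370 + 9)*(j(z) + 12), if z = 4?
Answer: -24548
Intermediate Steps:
j(X) = 2*X² + X*(10 - X) (j(X) = (X² + X*(10 - X)) + X² = 2*X² + X*(10 - X))
(-370 + 9)*(j(z) + 12) = (-370 + 9)*(4*(10 + 4) + 12) = -361*(4*14 + 12) = -361*(56 + 12) = -361*68 = -24548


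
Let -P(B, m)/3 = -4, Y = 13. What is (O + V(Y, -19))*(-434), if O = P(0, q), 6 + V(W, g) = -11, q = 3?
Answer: 2170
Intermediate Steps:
P(B, m) = 12 (P(B, m) = -3*(-4) = 12)
V(W, g) = -17 (V(W, g) = -6 - 11 = -17)
O = 12
(O + V(Y, -19))*(-434) = (12 - 17)*(-434) = -5*(-434) = 2170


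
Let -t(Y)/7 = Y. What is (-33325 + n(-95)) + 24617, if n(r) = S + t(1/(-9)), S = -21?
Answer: -78554/9 ≈ -8728.2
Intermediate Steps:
t(Y) = -7*Y
n(r) = -182/9 (n(r) = -21 - 7/(-9) = -21 - 7*(-⅑) = -21 + 7/9 = -182/9)
(-33325 + n(-95)) + 24617 = (-33325 - 182/9) + 24617 = -300107/9 + 24617 = -78554/9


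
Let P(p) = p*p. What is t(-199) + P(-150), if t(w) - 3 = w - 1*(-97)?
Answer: 22401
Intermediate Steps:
P(p) = p²
t(w) = 100 + w (t(w) = 3 + (w - 1*(-97)) = 3 + (w + 97) = 3 + (97 + w) = 100 + w)
t(-199) + P(-150) = (100 - 199) + (-150)² = -99 + 22500 = 22401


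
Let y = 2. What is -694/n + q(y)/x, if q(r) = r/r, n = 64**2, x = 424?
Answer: -18135/108544 ≈ -0.16708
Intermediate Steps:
n = 4096
q(r) = 1
-694/n + q(y)/x = -694/4096 + 1/424 = -694*1/4096 + 1*(1/424) = -347/2048 + 1/424 = -18135/108544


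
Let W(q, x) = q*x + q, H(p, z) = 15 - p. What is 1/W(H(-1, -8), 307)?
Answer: 1/4928 ≈ 0.00020292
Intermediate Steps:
W(q, x) = q + q*x
1/W(H(-1, -8), 307) = 1/((15 - 1*(-1))*(1 + 307)) = 1/((15 + 1)*308) = 1/(16*308) = 1/4928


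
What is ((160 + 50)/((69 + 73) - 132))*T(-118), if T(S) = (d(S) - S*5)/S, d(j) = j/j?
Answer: -12411/118 ≈ -105.18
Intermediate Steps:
d(j) = 1
T(S) = (1 - 5*S)/S (T(S) = (1 - S*5)/S = (1 - 5*S)/S)
((160 + 50)/((69 + 73) - 132))*T(-118) = ((160 + 50)/((69 + 73) - 132))*(-5 + 1/(-118)) = (210/(142 - 132))*(-5 - 1/118) = (210/10)*(-591/118) = (210*(1/10))*(-591/118) = 21*(-591/118) = -12411/118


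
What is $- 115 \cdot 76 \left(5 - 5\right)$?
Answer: $0$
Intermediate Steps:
$- 115 \cdot 76 \left(5 - 5\right) = - 115 \cdot 76 \cdot 0 = \left(-115\right) 0 = 0$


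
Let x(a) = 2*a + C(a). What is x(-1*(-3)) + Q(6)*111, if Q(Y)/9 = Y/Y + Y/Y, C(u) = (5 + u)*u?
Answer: 2028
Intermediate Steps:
C(u) = u*(5 + u)
Q(Y) = 18 (Q(Y) = 9*(Y/Y + Y/Y) = 9*(1 + 1) = 9*2 = 18)
x(a) = 2*a + a*(5 + a)
x(-1*(-3)) + Q(6)*111 = (-1*(-3))*(7 - 1*(-3)) + 18*111 = 3*(7 + 3) + 1998 = 3*10 + 1998 = 30 + 1998 = 2028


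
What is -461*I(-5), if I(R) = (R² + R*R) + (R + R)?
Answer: -18440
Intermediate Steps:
I(R) = 2*R + 2*R² (I(R) = (R² + R²) + 2*R = 2*R² + 2*R = 2*R + 2*R²)
-461*I(-5) = -922*(-5)*(1 - 5) = -922*(-5)*(-4) = -461*40 = -18440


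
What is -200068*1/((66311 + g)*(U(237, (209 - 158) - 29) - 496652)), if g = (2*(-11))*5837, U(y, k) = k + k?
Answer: -50017/7710211656 ≈ -6.4871e-6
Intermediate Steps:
U(y, k) = 2*k
g = -128414 (g = -22*5837 = -128414)
-200068*1/((66311 + g)*(U(237, (209 - 158) - 29) - 496652)) = -200068*1/((66311 - 128414)*(2*((209 - 158) - 29) - 496652)) = -200068*(-1/(62103*(2*(51 - 29) - 496652))) = -200068*(-1/(62103*(2*22 - 496652))) = -200068*(-1/(62103*(44 - 496652))) = -200068/((-62103*(-496608))) = -200068/30840846624 = -200068*1/30840846624 = -50017/7710211656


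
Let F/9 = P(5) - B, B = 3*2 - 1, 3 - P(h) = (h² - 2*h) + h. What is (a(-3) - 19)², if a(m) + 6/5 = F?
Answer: 1190281/25 ≈ 47611.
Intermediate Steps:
P(h) = 3 + h - h² (P(h) = 3 - ((h² - 2*h) + h) = 3 - (h² - h) = 3 + (h - h²) = 3 + h - h²)
B = 5 (B = 6 - 1 = 5)
F = -198 (F = 9*((3 + 5 - 1*5²) - 1*5) = 9*((3 + 5 - 1*25) - 5) = 9*((3 + 5 - 25) - 5) = 9*(-17 - 5) = 9*(-22) = -198)
a(m) = -996/5 (a(m) = -6/5 - 198 = -996/5)
(a(-3) - 19)² = (-996/5 - 19)² = (-1091/5)² = 1190281/25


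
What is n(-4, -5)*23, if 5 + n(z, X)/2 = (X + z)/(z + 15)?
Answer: -2944/11 ≈ -267.64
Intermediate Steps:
n(z, X) = -10 + 2*(X + z)/(15 + z) (n(z, X) = -10 + 2*((X + z)/(z + 15)) = -10 + 2*((X + z)/(15 + z)) = -10 + 2*(X + z)/(15 + z))
n(-4, -5)*23 = (2*(-75 - 5 - 4*(-4))/(15 - 4))*23 = (2*(-75 - 5 + 16)/11)*23 = (2*(1/11)*(-64))*23 = -128/11*23 = -2944/11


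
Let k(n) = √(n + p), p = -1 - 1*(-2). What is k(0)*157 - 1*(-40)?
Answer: 197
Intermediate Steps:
p = 1 (p = -1 + 2 = 1)
k(n) = √(1 + n) (k(n) = √(n + 1) = √(1 + n))
k(0)*157 - 1*(-40) = √(1 + 0)*157 - 1*(-40) = √1*157 + 40 = 1*157 + 40 = 157 + 40 = 197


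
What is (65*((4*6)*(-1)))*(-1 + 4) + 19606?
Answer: 14926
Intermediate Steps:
(65*((4*6)*(-1)))*(-1 + 4) + 19606 = (65*(24*(-1)))*3 + 19606 = (65*(-24))*3 + 19606 = -1560*3 + 19606 = -4680 + 19606 = 14926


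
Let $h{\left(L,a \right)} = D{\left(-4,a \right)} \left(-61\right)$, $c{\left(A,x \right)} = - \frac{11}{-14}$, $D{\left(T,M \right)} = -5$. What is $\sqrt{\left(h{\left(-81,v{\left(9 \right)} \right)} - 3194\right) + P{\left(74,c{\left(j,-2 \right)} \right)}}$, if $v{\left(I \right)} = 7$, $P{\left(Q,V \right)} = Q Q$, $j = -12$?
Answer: $\sqrt{2587} \approx 50.863$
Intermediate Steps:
$c{\left(A,x \right)} = \frac{11}{14}$ ($c{\left(A,x \right)} = \left(-11\right) \left(- \frac{1}{14}\right) = \frac{11}{14}$)
$P{\left(Q,V \right)} = Q^{2}$
$h{\left(L,a \right)} = 305$ ($h{\left(L,a \right)} = \left(-5\right) \left(-61\right) = 305$)
$\sqrt{\left(h{\left(-81,v{\left(9 \right)} \right)} - 3194\right) + P{\left(74,c{\left(j,-2 \right)} \right)}} = \sqrt{\left(305 - 3194\right) + 74^{2}} = \sqrt{-2889 + 5476} = \sqrt{2587}$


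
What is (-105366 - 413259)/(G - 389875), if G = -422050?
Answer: 20745/32477 ≈ 0.63876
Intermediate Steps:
(-105366 - 413259)/(G - 389875) = (-105366 - 413259)/(-422050 - 389875) = -518625/(-811925) = -518625*(-1/811925) = 20745/32477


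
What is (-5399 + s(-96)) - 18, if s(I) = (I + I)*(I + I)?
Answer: 31447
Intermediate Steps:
s(I) = 4*I**2 (s(I) = (2*I)*(2*I) = 4*I**2)
(-5399 + s(-96)) - 18 = (-5399 + 4*(-96)**2) - 18 = (-5399 + 4*9216) - 18 = (-5399 + 36864) - 18 = 31465 - 18 = 31447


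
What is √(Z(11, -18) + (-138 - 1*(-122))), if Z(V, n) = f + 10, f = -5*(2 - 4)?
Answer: 2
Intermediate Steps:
f = 10 (f = -5*(-2) = 10)
Z(V, n) = 20 (Z(V, n) = 10 + 10 = 20)
√(Z(11, -18) + (-138 - 1*(-122))) = √(20 + (-138 - 1*(-122))) = √(20 + (-138 + 122)) = √(20 - 16) = √4 = 2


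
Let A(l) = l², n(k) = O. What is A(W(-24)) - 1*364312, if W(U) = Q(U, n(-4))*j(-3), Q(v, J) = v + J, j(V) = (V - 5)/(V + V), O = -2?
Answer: -3267992/9 ≈ -3.6311e+5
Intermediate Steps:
j(V) = (-5 + V)/(2*V) (j(V) = (-5 + V)/((2*V)) = (-5 + V)*(1/(2*V)) = (-5 + V)/(2*V))
n(k) = -2
Q(v, J) = J + v
W(U) = -8/3 + 4*U/3 (W(U) = (-2 + U)*((½)*(-5 - 3)/(-3)) = (-2 + U)*((½)*(-⅓)*(-8)) = (-2 + U)*(4/3) = -8/3 + 4*U/3)
A(W(-24)) - 1*364312 = (-8/3 + (4/3)*(-24))² - 1*364312 = (-8/3 - 32)² - 364312 = (-104/3)² - 364312 = 10816/9 - 364312 = -3267992/9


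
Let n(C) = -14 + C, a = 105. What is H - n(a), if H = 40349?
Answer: 40258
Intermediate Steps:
H - n(a) = 40349 - (-14 + 105) = 40349 - 1*91 = 40349 - 91 = 40258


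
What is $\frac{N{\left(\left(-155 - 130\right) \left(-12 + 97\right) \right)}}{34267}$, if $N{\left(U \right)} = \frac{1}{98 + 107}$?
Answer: $\frac{1}{7024735} \approx 1.4235 \cdot 10^{-7}$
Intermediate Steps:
$N{\left(U \right)} = \frac{1}{205}$
$\frac{N{\left(\left(-155 - 130\right) \left(-12 + 97\right) \right)}}{34267} = \frac{1}{205 \cdot 34267} = \frac{1}{205} \cdot \frac{1}{34267} = \frac{1}{7024735}$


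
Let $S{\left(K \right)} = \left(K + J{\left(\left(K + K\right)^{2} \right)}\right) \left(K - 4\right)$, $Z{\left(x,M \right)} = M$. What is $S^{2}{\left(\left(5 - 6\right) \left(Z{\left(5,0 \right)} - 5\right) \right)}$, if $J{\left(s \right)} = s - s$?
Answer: $25$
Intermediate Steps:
$J{\left(s \right)} = 0$
$S{\left(K \right)} = K \left(-4 + K\right)$ ($S{\left(K \right)} = \left(K + 0\right) \left(K - 4\right) = K \left(-4 + K\right)$)
$S^{2}{\left(\left(5 - 6\right) \left(Z{\left(5,0 \right)} - 5\right) \right)} = \left(\left(5 - 6\right) \left(0 - 5\right) \left(-4 + \left(5 - 6\right) \left(0 - 5\right)\right)\right)^{2} = \left(\left(-1\right) \left(-5\right) \left(-4 - -5\right)\right)^{2} = \left(5 \left(-4 + 5\right)\right)^{2} = \left(5 \cdot 1\right)^{2} = 5^{2} = 25$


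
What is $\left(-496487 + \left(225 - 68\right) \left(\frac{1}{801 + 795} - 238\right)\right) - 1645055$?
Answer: $- \frac{3477537011}{1596} \approx -2.1789 \cdot 10^{6}$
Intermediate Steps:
$\left(-496487 + \left(225 - 68\right) \left(\frac{1}{801 + 795} - 238\right)\right) - 1645055 = \left(-496487 + \left(225 - 68\right) \left(\frac{1}{1596} - 238\right)\right) - 1645055 = \left(-496487 + 157 \left(\frac{1}{1596} - 238\right)\right) - 1645055 = \left(-496487 + 157 \left(- \frac{379847}{1596}\right)\right) - 1645055 = \left(-496487 - \frac{59635979}{1596}\right) - 1645055 = - \frac{852029231}{1596} - 1645055 = - \frac{3477537011}{1596}$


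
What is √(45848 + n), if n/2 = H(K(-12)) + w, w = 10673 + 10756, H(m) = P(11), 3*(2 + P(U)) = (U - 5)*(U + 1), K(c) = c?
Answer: 25*√142 ≈ 297.91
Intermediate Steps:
P(U) = -2 + (1 + U)*(-5 + U)/3 (P(U) = -2 + ((U - 5)*(U + 1))/3 = -2 + ((-5 + U)*(1 + U))/3 = -2 + ((1 + U)*(-5 + U))/3 = -2 + (1 + U)*(-5 + U)/3)
H(m) = 22 (H(m) = -11/3 - 4/3*11 + (⅓)*11² = -11/3 - 44/3 + (⅓)*121 = -11/3 - 44/3 + 121/3 = 22)
w = 21429
n = 42902 (n = 2*(22 + 21429) = 2*21451 = 42902)
√(45848 + n) = √(45848 + 42902) = √88750 = 25*√142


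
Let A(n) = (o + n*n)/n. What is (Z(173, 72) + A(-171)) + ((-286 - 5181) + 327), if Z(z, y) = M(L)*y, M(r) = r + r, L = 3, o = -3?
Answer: -278102/57 ≈ -4879.0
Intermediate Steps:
M(r) = 2*r
A(n) = (-3 + n²)/n (A(n) = (-3 + n*n)/n = (-3 + n²)/n)
Z(z, y) = 6*y (Z(z, y) = (2*3)*y = 6*y)
(Z(173, 72) + A(-171)) + ((-286 - 5181) + 327) = (6*72 + (-171 - 3/(-171))) + ((-286 - 5181) + 327) = (432 + (-171 - 3*(-1/171))) + (-5467 + 327) = (432 + (-171 + 1/57)) - 5140 = (432 - 9746/57) - 5140 = 14878/57 - 5140 = -278102/57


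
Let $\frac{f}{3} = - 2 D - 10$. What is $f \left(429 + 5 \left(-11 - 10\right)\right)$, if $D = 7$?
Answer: $-23328$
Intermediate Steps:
$f = -72$ ($f = 3 \left(\left(-2\right) 7 - 10\right) = 3 \left(-14 - 10\right) = 3 \left(-24\right) = -72$)
$f \left(429 + 5 \left(-11 - 10\right)\right) = - 72 \left(429 + 5 \left(-11 - 10\right)\right) = - 72 \left(429 + 5 \left(-21\right)\right) = - 72 \left(429 - 105\right) = \left(-72\right) 324 = -23328$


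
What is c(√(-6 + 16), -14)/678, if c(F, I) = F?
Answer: √10/678 ≈ 0.0046641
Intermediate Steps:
c(√(-6 + 16), -14)/678 = √(-6 + 16)/678 = √10*(1/678) = √10/678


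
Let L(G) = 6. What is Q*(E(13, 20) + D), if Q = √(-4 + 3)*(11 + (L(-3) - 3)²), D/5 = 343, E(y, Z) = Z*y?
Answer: 39500*I ≈ 39500.0*I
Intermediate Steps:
D = 1715 (D = 5*343 = 1715)
Q = 20*I (Q = √(-4 + 3)*(11 + (6 - 3)²) = √(-1)*(11 + 3²) = I*(11 + 9) = I*20 = 20*I ≈ 20.0*I)
Q*(E(13, 20) + D) = (20*I)*(20*13 + 1715) = (20*I)*(260 + 1715) = (20*I)*1975 = 39500*I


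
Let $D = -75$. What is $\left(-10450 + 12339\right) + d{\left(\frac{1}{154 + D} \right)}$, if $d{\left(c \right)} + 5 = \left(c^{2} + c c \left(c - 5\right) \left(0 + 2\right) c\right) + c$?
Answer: $\frac{73382451096}{38950081} \approx 1884.0$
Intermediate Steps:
$d{\left(c \right)} = -5 + c + c^{2} + c^{3} \left(-10 + 2 c\right)$ ($d{\left(c \right)} = -5 + \left(\left(c^{2} + c c \left(c - 5\right) \left(0 + 2\right) c\right) + c\right) = -5 + \left(\left(c^{2} + c^{2} \left(-5 + c\right) 2 c\right) + c\right) = -5 + \left(\left(c^{2} + c^{2} \left(-10 + 2 c\right) c\right) + c\right) = -5 + \left(\left(c^{2} + c^{3} \left(-10 + 2 c\right)\right) + c\right) = -5 + \left(c + c^{2} + c^{3} \left(-10 + 2 c\right)\right) = -5 + c + c^{2} + c^{3} \left(-10 + 2 c\right)$)
$\left(-10450 + 12339\right) + d{\left(\frac{1}{154 + D} \right)} = \left(-10450 + 12339\right) + \left(-5 + \frac{1}{154 - 75} + \left(\frac{1}{154 - 75}\right)^{2} - 10 \left(\frac{1}{154 - 75}\right)^{3} + 2 \left(\frac{1}{154 - 75}\right)^{4}\right) = 1889 + \left(-5 + \frac{1}{79} + \left(\frac{1}{79}\right)^{2} - 10 \left(\frac{1}{79}\right)^{3} + 2 \left(\frac{1}{79}\right)^{4}\right) = 1889 + \left(-5 + \frac{1}{79} + \left(\frac{1}{79}\right)^{2} - \frac{10}{493039} + \frac{2}{38950081}\right) = 1889 + \left(-5 + \frac{1}{79} + \frac{1}{6241} - \frac{10}{493039} + 2 \cdot \frac{1}{38950081}\right) = 1889 + \left(-5 + \frac{1}{79} + \frac{1}{6241} - \frac{10}{493039} + \frac{2}{38950081}\right) = 1889 - \frac{194251913}{38950081} = \frac{73382451096}{38950081}$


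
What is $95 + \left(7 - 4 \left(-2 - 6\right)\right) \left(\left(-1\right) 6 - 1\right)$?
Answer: $-178$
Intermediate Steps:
$95 + \left(7 - 4 \left(-2 - 6\right)\right) \left(\left(-1\right) 6 - 1\right) = 95 + \left(7 - 4 \left(-2 - 6\right)\right) \left(-6 - 1\right) = 95 + \left(7 - -32\right) \left(-7\right) = 95 + \left(7 + 32\right) \left(-7\right) = 95 + 39 \left(-7\right) = 95 - 273 = -178$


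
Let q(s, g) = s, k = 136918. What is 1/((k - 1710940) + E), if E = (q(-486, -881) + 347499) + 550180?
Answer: -1/676829 ≈ -1.4775e-6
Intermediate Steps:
E = 897193 (E = (-486 + 347499) + 550180 = 347013 + 550180 = 897193)
1/((k - 1710940) + E) = 1/((136918 - 1710940) + 897193) = 1/(-1574022 + 897193) = 1/(-676829) = -1/676829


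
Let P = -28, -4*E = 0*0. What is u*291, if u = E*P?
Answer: 0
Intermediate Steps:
E = 0 (E = -0*0 = -1/4*0 = 0)
u = 0 (u = 0*(-28) = 0)
u*291 = 0*291 = 0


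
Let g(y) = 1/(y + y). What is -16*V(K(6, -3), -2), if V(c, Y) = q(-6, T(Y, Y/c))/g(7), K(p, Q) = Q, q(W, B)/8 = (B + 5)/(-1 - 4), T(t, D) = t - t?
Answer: 1792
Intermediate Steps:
T(t, D) = 0
q(W, B) = -8 - 8*B/5 (q(W, B) = 8*((B + 5)/(-1 - 4)) = 8*((5 + B)/(-5)) = 8*((5 + B)*(-1/5)) = 8*(-1 - B/5) = -8 - 8*B/5)
g(y) = 1/(2*y)
V(c, Y) = -112 (V(c, Y) = (-8 - 8/5*0)/(((1/2)/7)) = (-8 + 0)/(((1/2)*(1/7))) = -8/1/14 = -8*14 = -112)
-16*V(K(6, -3), -2) = -16*(-112) = 1792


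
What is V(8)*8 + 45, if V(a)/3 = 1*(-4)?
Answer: -51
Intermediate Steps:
V(a) = -12 (V(a) = 3*(1*(-4)) = 3*(-4) = -12)
V(8)*8 + 45 = -12*8 + 45 = -96 + 45 = -51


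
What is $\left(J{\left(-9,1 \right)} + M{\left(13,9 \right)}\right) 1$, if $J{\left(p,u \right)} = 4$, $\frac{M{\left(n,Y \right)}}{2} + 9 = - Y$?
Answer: $-32$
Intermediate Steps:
$M{\left(n,Y \right)} = -18 - 2 Y$ ($M{\left(n,Y \right)} = -18 + 2 \left(- Y\right) = -18 - 2 Y$)
$\left(J{\left(-9,1 \right)} + M{\left(13,9 \right)}\right) 1 = \left(4 - 36\right) 1 = \left(-32\right) 1 = -32$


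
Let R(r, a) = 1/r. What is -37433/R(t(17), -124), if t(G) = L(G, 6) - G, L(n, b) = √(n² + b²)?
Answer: 636361 - 187165*√13 ≈ -38472.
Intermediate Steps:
L(n, b) = √(b² + n²)
t(G) = √(36 + G²) - G (t(G) = √(6² + G²) - G = √(36 + G²) - G)
-37433/R(t(17), -124) = -(-636361 + 37433*√(36 + 17²)) = -(-636361 + 37433*√(36 + 289)) = -(-636361 + 187165*√13) = -37433*(-17 + 5*√13) = 636361 - 187165*√13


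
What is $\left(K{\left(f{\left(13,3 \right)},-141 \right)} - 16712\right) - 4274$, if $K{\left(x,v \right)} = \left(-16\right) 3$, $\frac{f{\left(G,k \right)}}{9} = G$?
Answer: $-21034$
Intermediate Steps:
$f{\left(G,k \right)} = 9 G$
$K{\left(x,v \right)} = -48$
$\left(K{\left(f{\left(13,3 \right)},-141 \right)} - 16712\right) - 4274 = \left(-48 - 16712\right) - 4274 = -16760 - 4274 = -21034$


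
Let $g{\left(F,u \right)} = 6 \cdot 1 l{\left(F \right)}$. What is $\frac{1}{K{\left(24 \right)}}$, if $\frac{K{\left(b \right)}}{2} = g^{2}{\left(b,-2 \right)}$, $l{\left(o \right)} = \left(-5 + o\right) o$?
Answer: $\frac{1}{14971392} \approx 6.6794 \cdot 10^{-8}$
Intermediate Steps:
$l{\left(o \right)} = o \left(-5 + o\right)$
$g{\left(F,u \right)} = 6 F \left(-5 + F\right)$ ($g{\left(F,u \right)} = 6 \cdot 1 F \left(-5 + F\right) = 6 F \left(-5 + F\right)$)
$K{\left(b \right)} = 72 b^{2} \left(-5 + b\right)^{2}$ ($K{\left(b \right)} = 2 \left(6 b \left(-5 + b\right)\right)^{2} = 2 \cdot 36 b^{2} \left(-5 + b\right)^{2} = 72 b^{2} \left(-5 + b\right)^{2}$)
$\frac{1}{K{\left(24 \right)}} = \frac{1}{72 \cdot 24^{2} \left(-5 + 24\right)^{2}} = \frac{1}{72 \cdot 576 \cdot 19^{2}} = \frac{1}{72 \cdot 576 \cdot 361} = \frac{1}{14971392}$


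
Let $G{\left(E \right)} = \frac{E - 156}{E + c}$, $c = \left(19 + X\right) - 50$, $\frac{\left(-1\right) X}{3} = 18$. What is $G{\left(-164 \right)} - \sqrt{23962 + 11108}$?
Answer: $\frac{320}{249} - \sqrt{35070} \approx -185.98$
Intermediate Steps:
$X = -54$ ($X = \left(-3\right) 18 = -54$)
$c = -85$ ($c = \left(19 - 54\right) - 50 = -35 - 50 = -85$)
$G{\left(E \right)} = \frac{-156 + E}{-85 + E}$ ($G{\left(E \right)} = \frac{E - 156}{E - 85} = \frac{-156 + E}{-85 + E}$)
$G{\left(-164 \right)} - \sqrt{23962 + 11108} = \frac{-156 - 164}{-85 - 164} - \sqrt{23962 + 11108} = \frac{1}{-249} \left(-320\right) - \sqrt{35070} = \left(- \frac{1}{249}\right) \left(-320\right) - \sqrt{35070} = \frac{320}{249} - \sqrt{35070}$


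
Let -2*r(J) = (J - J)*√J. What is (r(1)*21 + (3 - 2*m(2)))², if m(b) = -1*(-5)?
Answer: 49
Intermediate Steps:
m(b) = 5
r(J) = 0 (r(J) = -(J - J)*√J/2 = -0*√J = -½*0 = 0)
(r(1)*21 + (3 - 2*m(2)))² = (0*21 + (3 - 2*5))² = (0 + (3 - 10))² = (0 - 7)² = (-7)² = 49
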